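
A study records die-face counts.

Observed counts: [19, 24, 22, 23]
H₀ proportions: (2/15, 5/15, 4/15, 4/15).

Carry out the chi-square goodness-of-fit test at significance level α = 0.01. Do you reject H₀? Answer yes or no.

reject H₀: no

n = 88; E_i = n·p_i = [11.73, 29.33, 23.47, 23.47]
χ² = (19−11.73)²/11.73 + (24−29.33)²/29.33 + (22−23.47)²/23.47 + (23−23.47)²/23.47 = 5.5710
df = 3
p-value (upper-tail) = 0.13445
At α=0.01: p ≥ α → fail to reject H₀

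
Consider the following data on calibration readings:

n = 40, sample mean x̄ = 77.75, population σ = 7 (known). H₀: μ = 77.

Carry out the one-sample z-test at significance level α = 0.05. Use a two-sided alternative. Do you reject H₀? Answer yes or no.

reject H₀: no

SE = σ/√n = 7/√40 = 1.1068
z = (x̄−μ₀)/SE = (77.75−77)/1.1068 = 0.6776
p-value (two-sided) = 0.49801
At α=0.05: p ≥ α → fail to reject H₀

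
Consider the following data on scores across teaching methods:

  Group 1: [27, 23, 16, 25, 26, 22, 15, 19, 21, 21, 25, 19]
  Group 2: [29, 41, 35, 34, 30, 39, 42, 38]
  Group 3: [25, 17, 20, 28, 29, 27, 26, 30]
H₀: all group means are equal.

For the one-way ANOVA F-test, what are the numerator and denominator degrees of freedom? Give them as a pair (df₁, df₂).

k = 3 groups, N = 28 total
df = (k−1, N−k) = (3−1, 28−3) = (2, 25)

degrees of freedom = [2, 25]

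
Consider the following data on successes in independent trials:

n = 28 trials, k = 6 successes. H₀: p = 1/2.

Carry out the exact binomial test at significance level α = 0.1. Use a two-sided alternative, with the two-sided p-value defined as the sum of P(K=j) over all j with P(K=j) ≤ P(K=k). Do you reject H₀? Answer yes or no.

Exact binomial: n=28, k=6, p₀=1/2=0.5000
P(X=j) = C(n,j)·p₀^j·(1−p₀)^(n−j); p = Σ P(X=j) over j with P(X=j) ≤ P(X=6)
p-value (two-sided) = 0.00372
At α=0.1: p < α → reject H₀

reject H₀: yes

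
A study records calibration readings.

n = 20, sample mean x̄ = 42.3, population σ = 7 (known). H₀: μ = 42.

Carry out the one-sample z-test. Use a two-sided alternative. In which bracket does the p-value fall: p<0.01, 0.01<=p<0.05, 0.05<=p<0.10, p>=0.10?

p-value bracket: p>=0.10

SE = σ/√n = 7/√20 = 1.5652
z = (x̄−μ₀)/SE = (42.3−42)/1.5652 = 0.1917
p-value (two-sided) = 0.84801
→ bracket: p>=0.10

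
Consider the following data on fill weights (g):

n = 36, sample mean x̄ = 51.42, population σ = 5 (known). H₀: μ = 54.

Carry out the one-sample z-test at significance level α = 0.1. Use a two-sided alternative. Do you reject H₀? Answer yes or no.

reject H₀: yes

SE = σ/√n = 5/√36 = 0.8333
z = (x̄−μ₀)/SE = (51.42−54)/0.8333 = -3.0960
p-value (two-sided) = 0.00196
At α=0.1: p < α → reject H₀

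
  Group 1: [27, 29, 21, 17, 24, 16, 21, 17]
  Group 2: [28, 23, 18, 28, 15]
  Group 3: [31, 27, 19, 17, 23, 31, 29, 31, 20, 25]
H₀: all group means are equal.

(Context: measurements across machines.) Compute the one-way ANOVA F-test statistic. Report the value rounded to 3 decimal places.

test statistic = 1.255

Group means [21.50, 22.40, 25.30], grand mean 23.348
SSB = Σnᵢ(x̄ᵢ−x̄)² = 69.917; SSW = ΣΣ(x−x̄ᵢ)² = 557.300
MSB = 69.917/2 = 34.9587; MSW = 557.300/20 = 27.8650
F = MSB/MSW = 1.2546
df = (2, 20)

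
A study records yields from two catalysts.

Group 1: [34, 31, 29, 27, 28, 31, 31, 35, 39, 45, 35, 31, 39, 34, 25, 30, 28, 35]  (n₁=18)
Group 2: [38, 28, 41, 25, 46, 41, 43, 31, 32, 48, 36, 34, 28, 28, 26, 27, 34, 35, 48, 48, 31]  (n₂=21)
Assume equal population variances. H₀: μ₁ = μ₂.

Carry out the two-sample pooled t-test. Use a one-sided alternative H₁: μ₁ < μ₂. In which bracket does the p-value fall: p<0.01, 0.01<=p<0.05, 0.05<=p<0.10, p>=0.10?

p-value bracket: 0.05<=p<0.10

x̄₁=32.611, s₁=4.960, n₁=18
x̄₂=35.619, s₂=7.749, n₂=21
s_p² = [17·4.960² + 20·7.749²]/37 = 43.7630
SE = √(s_p²·(1/18+1/21)) = 2.1249
t = (32.611−35.619)/2.1249 = -1.4156
df = 37
p-value (one-sided, H₁ less) = 0.08263
→ bracket: 0.05<=p<0.10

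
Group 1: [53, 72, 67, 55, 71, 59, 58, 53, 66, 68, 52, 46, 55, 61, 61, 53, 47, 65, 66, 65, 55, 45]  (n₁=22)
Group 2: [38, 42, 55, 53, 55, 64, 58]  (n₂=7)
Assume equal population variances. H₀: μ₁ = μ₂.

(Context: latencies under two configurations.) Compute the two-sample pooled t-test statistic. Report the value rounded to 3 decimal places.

x̄₁=58.773, s₁=8.017, n₁=22
x̄₂=52.143, s₂=9.082, n₂=7
s_p² = [21·8.017² + 6·9.082²]/27 = 68.3230
SE = √(s_p²·(1/22+1/7)) = 3.5869
t = (58.773−52.143)/3.5869 = 1.8483
df = 27

test statistic = 1.848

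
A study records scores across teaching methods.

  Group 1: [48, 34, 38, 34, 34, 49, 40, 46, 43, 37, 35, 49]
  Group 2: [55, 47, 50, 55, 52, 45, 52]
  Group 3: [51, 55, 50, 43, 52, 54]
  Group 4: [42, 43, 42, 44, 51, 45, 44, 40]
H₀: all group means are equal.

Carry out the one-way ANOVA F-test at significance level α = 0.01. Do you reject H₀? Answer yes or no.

Group means [40.58, 50.86, 50.83, 43.88], grand mean 45.424
SSB = Σnᵢ(x̄ᵢ−x̄)² = 682.578; SSW = ΣΣ(x−x̄ᵢ)² = 665.482
MSB = 682.578/3 = 227.5262; MSW = 665.482/29 = 22.9477
F = MSB/MSW = 9.9150
df = (3, 29)
p-value (upper-tail) = 0.00012
At α=0.01: p < α → reject H₀

reject H₀: yes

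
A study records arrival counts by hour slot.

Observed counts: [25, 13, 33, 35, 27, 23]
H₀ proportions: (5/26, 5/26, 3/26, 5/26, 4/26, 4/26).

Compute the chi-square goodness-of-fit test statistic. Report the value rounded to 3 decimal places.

test statistic = 24.217

n = 156; E_i = n·p_i = [30.00, 30.00, 18.00, 30.00, 24.00, 24.00]
χ² = (25−30.00)²/30.00 + (13−30.00)²/30.00 + (33−18.00)²/18.00 + (35−30.00)²/30.00 + (27−24.00)²/24.00 + (23−24.00)²/24.00 = 24.2167
df = 5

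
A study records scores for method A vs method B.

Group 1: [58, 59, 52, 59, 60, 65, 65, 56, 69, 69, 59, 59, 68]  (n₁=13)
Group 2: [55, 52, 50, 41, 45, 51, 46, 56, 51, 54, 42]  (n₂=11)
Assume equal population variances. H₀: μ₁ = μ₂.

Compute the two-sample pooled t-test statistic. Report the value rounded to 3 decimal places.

test statistic = 5.602

x̄₁=61.385, s₁=5.316, n₁=13
x̄₂=49.364, s₂=5.143, n₂=11
s_p² = [12·5.316² + 10·5.143²]/22 = 27.4374
SE = √(s_p²·(1/13+1/11)) = 2.1459
t = (61.385−49.364)/2.1459 = 5.6018
df = 22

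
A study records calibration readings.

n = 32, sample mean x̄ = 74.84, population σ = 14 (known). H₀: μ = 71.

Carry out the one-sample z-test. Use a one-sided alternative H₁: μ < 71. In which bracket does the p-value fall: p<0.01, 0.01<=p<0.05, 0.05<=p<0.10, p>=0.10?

p-value bracket: p>=0.10

SE = σ/√n = 14/√32 = 2.4749
z = (x̄−μ₀)/SE = (74.84−71)/2.4749 = 1.5516
p-value (one-sided, H₁ less) = 0.93962
→ bracket: p>=0.10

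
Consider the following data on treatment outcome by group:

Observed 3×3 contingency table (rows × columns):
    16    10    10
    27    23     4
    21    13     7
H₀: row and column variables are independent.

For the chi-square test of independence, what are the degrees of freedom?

df = (r−1)(c−1) = (3−1)·(3−1) = 4

degrees of freedom = 4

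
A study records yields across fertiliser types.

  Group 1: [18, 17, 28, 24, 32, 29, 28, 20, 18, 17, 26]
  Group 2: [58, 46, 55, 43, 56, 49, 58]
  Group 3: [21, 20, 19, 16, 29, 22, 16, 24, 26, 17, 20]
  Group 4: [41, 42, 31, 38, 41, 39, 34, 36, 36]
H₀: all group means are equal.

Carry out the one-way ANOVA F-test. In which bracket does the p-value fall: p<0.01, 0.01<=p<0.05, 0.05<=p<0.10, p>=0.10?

Group means [23.36, 52.14, 20.91, 37.56], grand mean 31.316
SSB = Σnᵢ(x̄ᵢ−x̄)² = 5273.677; SSW = ΣΣ(x−x̄ᵢ)² = 806.534
MSB = 5273.677/3 = 1757.8922; MSW = 806.534/34 = 23.7216
F = MSB/MSW = 74.1052
df = (3, 34)
p-value (upper-tail) = 0.00000
→ bracket: p<0.01

p-value bracket: p<0.01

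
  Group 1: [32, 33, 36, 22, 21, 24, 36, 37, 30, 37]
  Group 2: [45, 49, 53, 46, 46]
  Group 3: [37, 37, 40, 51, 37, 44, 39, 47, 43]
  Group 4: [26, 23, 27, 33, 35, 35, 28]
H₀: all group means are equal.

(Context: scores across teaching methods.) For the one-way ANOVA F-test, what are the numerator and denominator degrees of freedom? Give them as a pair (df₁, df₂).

degrees of freedom = [3, 27]

k = 4 groups, N = 31 total
df = (k−1, N−k) = (4−1, 31−4) = (3, 27)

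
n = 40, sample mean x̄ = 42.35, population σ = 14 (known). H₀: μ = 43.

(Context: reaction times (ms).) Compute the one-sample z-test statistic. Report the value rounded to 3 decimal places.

SE = σ/√n = 14/√40 = 2.2136
z = (x̄−μ₀)/SE = (42.35−43)/2.2136 = -0.2936

test statistic = -0.294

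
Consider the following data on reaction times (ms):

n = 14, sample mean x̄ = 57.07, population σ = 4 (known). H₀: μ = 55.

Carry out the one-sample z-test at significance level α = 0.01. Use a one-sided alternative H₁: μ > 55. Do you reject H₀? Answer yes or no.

reject H₀: no

SE = σ/√n = 4/√14 = 1.0690
z = (x̄−μ₀)/SE = (57.07−55)/1.0690 = 1.9363
p-value (one-sided, H₁ greater) = 0.02642
At α=0.01: p ≥ α → fail to reject H₀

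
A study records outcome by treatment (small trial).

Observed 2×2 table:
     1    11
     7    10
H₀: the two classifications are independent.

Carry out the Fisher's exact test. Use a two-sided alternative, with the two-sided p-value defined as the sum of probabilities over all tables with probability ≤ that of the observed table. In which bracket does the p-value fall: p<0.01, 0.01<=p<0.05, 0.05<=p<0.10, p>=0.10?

Margins: r₁=12, r₂=17, c₁=8, c₂=21, n=29
p_obs = C(12,1)·C(17,7)/C(29,8); sum pmf over tables with pmf ≤ p_obs
p-value (two-sided) = 0.09257
→ bracket: 0.05<=p<0.10

p-value bracket: 0.05<=p<0.10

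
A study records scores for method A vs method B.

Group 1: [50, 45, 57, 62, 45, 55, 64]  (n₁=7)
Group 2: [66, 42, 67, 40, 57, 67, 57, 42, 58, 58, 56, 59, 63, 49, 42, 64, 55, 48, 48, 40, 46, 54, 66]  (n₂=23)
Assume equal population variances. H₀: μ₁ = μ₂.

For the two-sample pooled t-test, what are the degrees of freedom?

df = n₁ + n₂ − 2 = 7 + 23 − 2 = 28

degrees of freedom = 28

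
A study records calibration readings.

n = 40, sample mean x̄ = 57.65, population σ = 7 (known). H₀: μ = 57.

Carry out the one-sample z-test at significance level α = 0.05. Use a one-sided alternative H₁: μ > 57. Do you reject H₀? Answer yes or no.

reject H₀: no

SE = σ/√n = 7/√40 = 1.1068
z = (x̄−μ₀)/SE = (57.65−57)/1.1068 = 0.5873
p-value (one-sided, H₁ greater) = 0.27851
At α=0.05: p ≥ α → fail to reject H₀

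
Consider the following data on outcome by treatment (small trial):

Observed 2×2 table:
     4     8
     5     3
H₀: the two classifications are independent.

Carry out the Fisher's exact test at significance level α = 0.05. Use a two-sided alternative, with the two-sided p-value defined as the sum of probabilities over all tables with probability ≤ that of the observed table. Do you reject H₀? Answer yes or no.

reject H₀: no

Margins: r₁=12, r₂=8, c₁=9, c₂=11, n=20
p_obs = C(12,4)·C(8,5)/C(20,9); sum pmf over tables with pmf ≤ p_obs
p-value (two-sided) = 0.36185
At α=0.05: p ≥ α → fail to reject H₀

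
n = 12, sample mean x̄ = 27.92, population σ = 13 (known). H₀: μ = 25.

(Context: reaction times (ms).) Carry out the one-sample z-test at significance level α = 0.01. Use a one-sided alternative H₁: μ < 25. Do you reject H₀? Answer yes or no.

reject H₀: no

SE = σ/√n = 13/√12 = 3.7528
z = (x̄−μ₀)/SE = (27.92−25)/3.7528 = 0.7781
p-value (one-sided, H₁ less) = 0.78174
At α=0.01: p ≥ α → fail to reject H₀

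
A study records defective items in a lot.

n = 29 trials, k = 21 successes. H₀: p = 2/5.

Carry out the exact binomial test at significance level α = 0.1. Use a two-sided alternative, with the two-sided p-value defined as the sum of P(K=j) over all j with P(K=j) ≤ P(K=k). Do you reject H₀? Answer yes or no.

reject H₀: yes

Exact binomial: n=29, k=21, p₀=2/5=0.4000
P(X=j) = C(n,j)·p₀^j·(1−p₀)^(n−j); p = Σ P(X=j) over j with P(X=j) ≤ P(X=21)
p-value (two-sided) = 0.00049
At α=0.1: p < α → reject H₀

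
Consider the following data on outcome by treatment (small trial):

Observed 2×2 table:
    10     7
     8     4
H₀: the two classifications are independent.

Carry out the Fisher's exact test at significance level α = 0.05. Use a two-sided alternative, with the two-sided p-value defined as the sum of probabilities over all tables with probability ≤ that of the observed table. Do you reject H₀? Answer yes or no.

reject H₀: no

Margins: r₁=17, r₂=12, c₁=18, c₂=11, n=29
p_obs = C(17,10)·C(12,8)/C(29,18); sum pmf over tables with pmf ≤ p_obs
p-value (two-sided) = 0.71669
At α=0.05: p ≥ α → fail to reject H₀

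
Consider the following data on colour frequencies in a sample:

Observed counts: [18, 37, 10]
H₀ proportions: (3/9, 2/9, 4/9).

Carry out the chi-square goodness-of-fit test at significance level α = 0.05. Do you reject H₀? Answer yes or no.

n = 65; E_i = n·p_i = [21.67, 14.44, 28.89]
χ² = (18−21.67)²/21.67 + (37−14.44)²/14.44 + (10−28.89)²/28.89 = 48.1923
df = 2
p-value (upper-tail) = 0.00000
At α=0.05: p < α → reject H₀

reject H₀: yes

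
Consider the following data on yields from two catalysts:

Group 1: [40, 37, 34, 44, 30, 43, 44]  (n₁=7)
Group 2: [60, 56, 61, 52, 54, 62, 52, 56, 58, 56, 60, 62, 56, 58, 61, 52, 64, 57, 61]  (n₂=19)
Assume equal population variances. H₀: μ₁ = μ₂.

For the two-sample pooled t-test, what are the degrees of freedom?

degrees of freedom = 24

df = n₁ + n₂ − 2 = 7 + 19 − 2 = 24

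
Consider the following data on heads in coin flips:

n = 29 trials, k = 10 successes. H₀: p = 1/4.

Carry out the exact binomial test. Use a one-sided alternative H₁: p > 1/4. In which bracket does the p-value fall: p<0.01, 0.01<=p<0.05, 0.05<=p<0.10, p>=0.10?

Exact binomial: n=29, k=10, p₀=1/4=0.2500
P(X≥10) from Σ C(n,i)·p₀^i·(1−p₀)^(n−i)
p-value (one-sided, H₁ greater) = 0.16630
→ bracket: p>=0.10

p-value bracket: p>=0.10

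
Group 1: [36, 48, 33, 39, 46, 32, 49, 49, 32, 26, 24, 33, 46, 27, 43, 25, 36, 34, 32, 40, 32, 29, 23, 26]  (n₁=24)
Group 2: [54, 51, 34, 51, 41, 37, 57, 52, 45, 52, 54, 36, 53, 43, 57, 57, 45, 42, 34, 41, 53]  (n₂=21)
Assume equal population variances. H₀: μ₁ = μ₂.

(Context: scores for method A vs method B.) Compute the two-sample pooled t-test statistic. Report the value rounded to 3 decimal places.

test statistic = -5.004

x̄₁=35.000, s₁=8.294, n₁=24
x̄₂=47.095, s₂=7.848, n₂=21
s_p² = [23·8.294² + 20·7.848²]/43 = 65.4374
SE = √(s_p²·(1/24+1/21)) = 2.4172
t = (35.000−47.095)/2.4172 = -5.0039
df = 43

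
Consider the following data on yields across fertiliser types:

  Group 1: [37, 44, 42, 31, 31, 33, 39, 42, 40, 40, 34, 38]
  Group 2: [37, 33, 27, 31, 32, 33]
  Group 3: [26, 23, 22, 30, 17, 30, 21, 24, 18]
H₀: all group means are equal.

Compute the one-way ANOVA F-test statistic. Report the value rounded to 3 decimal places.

test statistic = 28.093

Group means [37.58, 32.17, 23.44], grand mean 31.667
SSB = Σnᵢ(x̄ᵢ−x̄)² = 1030.028; SSW = ΣΣ(x−x̄ᵢ)² = 439.972
MSB = 1030.028/2 = 515.0139; MSW = 439.972/24 = 18.3322
F = MSB/MSW = 28.0934
df = (2, 24)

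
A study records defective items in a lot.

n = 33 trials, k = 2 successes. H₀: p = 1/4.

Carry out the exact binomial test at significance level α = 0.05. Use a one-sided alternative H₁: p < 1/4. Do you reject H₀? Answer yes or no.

Exact binomial: n=33, k=2, p₀=1/4=0.2500
P(X≤2) from Σ C(n,i)·p₀^i·(1−p₀)^(n−i)
p-value (one-sided, H₁ less) = 0.00532
At α=0.05: p < α → reject H₀

reject H₀: yes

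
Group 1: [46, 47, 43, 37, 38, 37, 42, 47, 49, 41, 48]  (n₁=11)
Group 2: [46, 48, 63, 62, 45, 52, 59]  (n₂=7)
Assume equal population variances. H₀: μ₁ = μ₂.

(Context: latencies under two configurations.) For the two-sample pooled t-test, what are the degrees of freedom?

degrees of freedom = 16

df = n₁ + n₂ − 2 = 11 + 7 − 2 = 16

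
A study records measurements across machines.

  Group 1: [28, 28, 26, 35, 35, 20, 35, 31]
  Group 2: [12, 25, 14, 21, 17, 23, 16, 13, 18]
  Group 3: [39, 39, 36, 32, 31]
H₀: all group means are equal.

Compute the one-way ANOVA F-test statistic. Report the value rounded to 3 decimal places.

test statistic = 26.626

Group means [29.75, 17.67, 35.40], grand mean 26.091
SSB = Σnᵢ(x̄ᵢ−x̄)² = 1179.118; SSW = ΣΣ(x−x̄ᵢ)² = 420.700
MSB = 1179.118/2 = 589.5591; MSW = 420.700/19 = 22.1421
F = MSB/MSW = 26.6262
df = (2, 19)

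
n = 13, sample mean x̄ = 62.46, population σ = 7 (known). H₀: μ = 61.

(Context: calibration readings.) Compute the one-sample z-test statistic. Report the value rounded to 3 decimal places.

SE = σ/√n = 7/√13 = 1.9415
z = (x̄−μ₀)/SE = (62.46−61)/1.9415 = 0.7520

test statistic = 0.752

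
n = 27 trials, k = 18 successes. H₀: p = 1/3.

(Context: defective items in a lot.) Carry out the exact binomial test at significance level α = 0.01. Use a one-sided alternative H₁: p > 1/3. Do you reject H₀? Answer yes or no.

reject H₀: yes

Exact binomial: n=27, k=18, p₀=1/3=0.3333
P(X≥18) from Σ C(n,i)·p₀^i·(1−p₀)^(n−i)
p-value (one-sided, H₁ greater) = 0.00041
At α=0.01: p < α → reject H₀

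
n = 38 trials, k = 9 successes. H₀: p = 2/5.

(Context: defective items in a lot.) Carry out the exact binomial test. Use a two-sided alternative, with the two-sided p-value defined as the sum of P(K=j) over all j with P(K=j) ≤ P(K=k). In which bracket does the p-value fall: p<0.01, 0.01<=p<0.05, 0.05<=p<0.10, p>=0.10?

p-value bracket: 0.01<=p<0.05

Exact binomial: n=38, k=9, p₀=2/5=0.4000
P(X=j) = C(n,j)·p₀^j·(1−p₀)^(n−j); p = Σ P(X=j) over j with P(X=j) ≤ P(X=9)
p-value (two-sided) = 0.04624
→ bracket: 0.01<=p<0.05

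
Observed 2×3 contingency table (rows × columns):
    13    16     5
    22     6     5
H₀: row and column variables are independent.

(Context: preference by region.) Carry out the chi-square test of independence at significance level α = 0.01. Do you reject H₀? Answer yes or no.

Row totals [34, 33], col totals [35, 22, 10], n=67
χ² = (13−17.76)²/17.76 + (16−11.16)²/11.16 + (5−5.07)²/5.07 + (22−17.24)²/17.24 + (6−10.84)²/10.84 + (5−4.93)²/4.93 = 6.8463
df = 2
p-value (upper-tail) = 0.03261
At α=0.01: p ≥ α → fail to reject H₀

reject H₀: no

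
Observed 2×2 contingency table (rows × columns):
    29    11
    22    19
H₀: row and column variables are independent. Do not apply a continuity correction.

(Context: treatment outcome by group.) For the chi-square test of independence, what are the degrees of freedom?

df = (r−1)(c−1) = (2−1)·(2−1) = 1

degrees of freedom = 1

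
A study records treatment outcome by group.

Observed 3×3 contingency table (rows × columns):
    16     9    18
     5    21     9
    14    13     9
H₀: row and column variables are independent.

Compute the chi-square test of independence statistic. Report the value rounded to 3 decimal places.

Row totals [43, 35, 36], col totals [35, 43, 36], n=114
χ² = (16−13.20)²/13.20 + (9−16.22)²/16.22 + (18−13.58)²/13.58 + (5−10.75)²/10.75 + (21−13.20)²/13.20 + (9−11.05)²/11.05 + (14−11.05)²/11.05 + (13−13.58)²/13.58 + (9−11.37)²/11.37 = 14.6097
df = 4

test statistic = 14.610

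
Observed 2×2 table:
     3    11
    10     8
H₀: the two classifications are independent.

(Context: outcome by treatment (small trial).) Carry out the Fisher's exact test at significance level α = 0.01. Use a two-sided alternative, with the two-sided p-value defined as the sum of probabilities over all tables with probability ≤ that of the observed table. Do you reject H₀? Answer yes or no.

reject H₀: no

Margins: r₁=14, r₂=18, c₁=13, c₂=19, n=32
p_obs = C(14,3)·C(18,10)/C(32,13); sum pmf over tables with pmf ≤ p_obs
p-value (two-sided) = 0.07511
At α=0.01: p ≥ α → fail to reject H₀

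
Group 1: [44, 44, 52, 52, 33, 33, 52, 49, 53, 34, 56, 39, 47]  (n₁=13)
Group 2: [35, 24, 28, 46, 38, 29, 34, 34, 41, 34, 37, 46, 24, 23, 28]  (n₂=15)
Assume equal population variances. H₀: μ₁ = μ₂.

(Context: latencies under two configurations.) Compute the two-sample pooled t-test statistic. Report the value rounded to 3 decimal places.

x̄₁=45.231, s₁=8.156, n₁=13
x̄₂=33.400, s₂=7.443, n₂=15
s_p² = [12·8.156² + 14·7.443²]/26 = 60.5349
SE = √(s_p²·(1/13+1/15)) = 2.9483
t = (45.231−33.400)/2.9483 = 4.0128
df = 26

test statistic = 4.013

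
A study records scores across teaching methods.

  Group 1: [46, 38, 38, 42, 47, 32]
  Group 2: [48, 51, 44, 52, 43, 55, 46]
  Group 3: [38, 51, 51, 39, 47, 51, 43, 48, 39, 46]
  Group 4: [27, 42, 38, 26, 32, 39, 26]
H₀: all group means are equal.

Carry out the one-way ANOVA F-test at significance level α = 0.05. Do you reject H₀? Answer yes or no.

Group means [40.50, 48.43, 45.30, 32.86], grand mean 42.167
SSB = Σnᵢ(x̄ᵢ−x̄)² = 995.995; SSW = ΣΣ(x−x̄ᵢ)² = 800.171
MSB = 995.995/3 = 331.9984; MSW = 800.171/26 = 30.7758
F = MSB/MSW = 10.7876
df = (3, 26)
p-value (upper-tail) = 0.00009
At α=0.05: p < α → reject H₀

reject H₀: yes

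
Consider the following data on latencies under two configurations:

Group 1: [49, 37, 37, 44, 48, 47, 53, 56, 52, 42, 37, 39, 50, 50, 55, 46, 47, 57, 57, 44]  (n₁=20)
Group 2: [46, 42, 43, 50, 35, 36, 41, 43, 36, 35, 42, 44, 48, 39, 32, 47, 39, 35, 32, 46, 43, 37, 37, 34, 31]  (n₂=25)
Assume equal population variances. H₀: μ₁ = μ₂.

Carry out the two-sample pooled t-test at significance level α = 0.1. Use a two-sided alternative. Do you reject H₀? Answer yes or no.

reject H₀: yes

x̄₁=47.350, s₁=6.627, n₁=20
x̄₂=39.720, s₂=5.428, n₂=25
s_p² = [19·6.627² + 24·5.428²]/43 = 35.8509
SE = √(s_p²·(1/20+1/25)) = 1.7963
t = (47.350−39.720)/1.7963 = 4.2477
df = 43
p-value (two-sided) = 0.00011
At α=0.1: p < α → reject H₀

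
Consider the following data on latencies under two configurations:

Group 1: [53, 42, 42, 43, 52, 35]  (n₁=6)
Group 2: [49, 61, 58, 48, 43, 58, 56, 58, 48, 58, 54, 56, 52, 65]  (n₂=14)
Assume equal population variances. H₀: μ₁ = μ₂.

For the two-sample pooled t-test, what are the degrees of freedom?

df = n₁ + n₂ − 2 = 6 + 14 − 2 = 18

degrees of freedom = 18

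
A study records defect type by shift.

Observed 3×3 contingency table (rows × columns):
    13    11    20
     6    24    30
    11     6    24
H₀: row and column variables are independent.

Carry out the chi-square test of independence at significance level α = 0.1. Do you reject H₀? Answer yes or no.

reject H₀: yes

Row totals [44, 60, 41], col totals [30, 41, 74], n=145
χ² = (13−9.10)²/9.10 + (11−12.44)²/12.44 + (20−22.46)²/22.46 + (6−12.41)²/12.41 + (24−16.97)²/16.97 + (30−30.62)²/30.62 + (11−8.48)²/8.48 + (6−11.59)²/11.59 + (24−20.92)²/20.92 = 12.2439
df = 4
p-value (upper-tail) = 0.01563
At α=0.1: p < α → reject H₀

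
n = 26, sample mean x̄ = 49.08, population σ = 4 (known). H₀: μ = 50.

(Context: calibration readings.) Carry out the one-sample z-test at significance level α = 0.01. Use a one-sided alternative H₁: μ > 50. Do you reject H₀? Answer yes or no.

SE = σ/√n = 4/√26 = 0.7845
z = (x̄−μ₀)/SE = (49.08−50)/0.7845 = -1.1728
p-value (one-sided, H₁ greater) = 0.87956
At α=0.01: p ≥ α → fail to reject H₀

reject H₀: no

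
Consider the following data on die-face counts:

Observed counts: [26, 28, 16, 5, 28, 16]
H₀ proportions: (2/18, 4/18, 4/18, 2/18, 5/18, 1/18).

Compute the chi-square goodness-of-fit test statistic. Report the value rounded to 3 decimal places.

test statistic = 35.785

n = 119; E_i = n·p_i = [13.22, 26.44, 26.44, 13.22, 33.06, 6.61]
χ² = (26−13.22)²/13.22 + (28−26.44)²/26.44 + (16−26.44)²/26.44 + (5−13.22)²/13.22 + (28−33.06)²/33.06 + (16−6.61)²/6.61 = 35.7849
df = 5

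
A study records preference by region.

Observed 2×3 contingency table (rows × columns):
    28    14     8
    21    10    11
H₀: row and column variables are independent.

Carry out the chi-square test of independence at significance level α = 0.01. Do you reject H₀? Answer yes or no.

reject H₀: no

Row totals [50, 42], col totals [49, 24, 19], n=92
χ² = (28−26.63)²/26.63 + (14−13.04)²/13.04 + (8−10.33)²/10.33 + (21−22.37)²/22.37 + (10−10.96)²/10.96 + (11−8.67)²/8.67 = 1.4557
df = 2
p-value (upper-tail) = 0.48294
At α=0.01: p ≥ α → fail to reject H₀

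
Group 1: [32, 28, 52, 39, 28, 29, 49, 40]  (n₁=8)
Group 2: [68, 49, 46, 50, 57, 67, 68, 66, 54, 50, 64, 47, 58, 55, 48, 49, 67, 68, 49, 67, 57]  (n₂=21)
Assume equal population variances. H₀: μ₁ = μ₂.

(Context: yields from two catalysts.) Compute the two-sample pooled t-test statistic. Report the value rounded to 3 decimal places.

x̄₁=37.125, s₁=9.508, n₁=8
x̄₂=57.333, s₂=8.357, n₂=21
s_p² = [7·9.508² + 20·8.357²]/27 = 75.1682
SE = √(s_p²·(1/8+1/21)) = 3.6021
t = (37.125−57.333)/3.6021 = -5.6101
df = 27

test statistic = -5.610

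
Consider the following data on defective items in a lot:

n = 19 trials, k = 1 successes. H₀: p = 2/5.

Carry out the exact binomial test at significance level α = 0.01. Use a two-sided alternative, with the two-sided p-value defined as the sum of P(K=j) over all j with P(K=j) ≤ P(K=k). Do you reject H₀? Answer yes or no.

Exact binomial: n=19, k=1, p₀=2/5=0.4000
P(X=j) = C(n,j)·p₀^j·(1−p₀)^(n−j); p = Σ P(X=j) over j with P(X=j) ≤ P(X=1)
p-value (two-sided) = 0.00147
At α=0.01: p < α → reject H₀

reject H₀: yes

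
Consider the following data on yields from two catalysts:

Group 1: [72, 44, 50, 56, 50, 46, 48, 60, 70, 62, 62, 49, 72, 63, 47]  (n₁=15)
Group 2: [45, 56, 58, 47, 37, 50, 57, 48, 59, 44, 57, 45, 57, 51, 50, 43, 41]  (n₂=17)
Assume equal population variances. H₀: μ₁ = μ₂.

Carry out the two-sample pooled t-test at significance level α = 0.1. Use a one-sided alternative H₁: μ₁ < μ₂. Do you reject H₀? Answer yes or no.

x̄₁=56.733, s₁=9.809, n₁=15
x̄₂=49.706, s₂=6.734, n₂=17
s_p² = [14·9.809² + 16·6.734²]/30 = 69.0821
SE = √(s_p²·(1/15+1/17)) = 2.9443
t = (56.733−49.706)/2.9443 = 2.3868
df = 30
p-value (one-sided, H₁ less) = 0.98825
At α=0.1: p ≥ α → fail to reject H₀

reject H₀: no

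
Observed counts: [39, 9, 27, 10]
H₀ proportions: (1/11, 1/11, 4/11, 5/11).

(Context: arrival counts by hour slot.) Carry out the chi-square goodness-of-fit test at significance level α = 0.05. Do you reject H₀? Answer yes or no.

reject H₀: yes

n = 85; E_i = n·p_i = [7.73, 7.73, 30.91, 38.64]
χ² = (39−7.73)²/7.73 + (9−7.73)²/7.73 + (27−30.91)²/30.91 + (10−38.64)²/38.64 = 148.4912
df = 3
p-value (upper-tail) = 0.00000
At α=0.05: p < α → reject H₀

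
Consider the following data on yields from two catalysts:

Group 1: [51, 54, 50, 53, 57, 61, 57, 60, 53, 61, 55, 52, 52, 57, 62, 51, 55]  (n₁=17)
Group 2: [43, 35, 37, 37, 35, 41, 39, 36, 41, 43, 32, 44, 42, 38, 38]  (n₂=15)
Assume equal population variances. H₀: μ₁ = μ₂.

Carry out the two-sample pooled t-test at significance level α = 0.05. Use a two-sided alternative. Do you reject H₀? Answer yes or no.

x̄₁=55.353, s₁=3.872, n₁=17
x̄₂=38.733, s₂=3.515, n₂=15
s_p² = [16·3.872² + 14·3.515²]/30 = 13.7605
SE = √(s_p²·(1/17+1/15)) = 1.3141
t = (55.353−38.733)/1.3141 = 12.6473
df = 30
p-value (two-sided) = 0.00000
At α=0.05: p < α → reject H₀

reject H₀: yes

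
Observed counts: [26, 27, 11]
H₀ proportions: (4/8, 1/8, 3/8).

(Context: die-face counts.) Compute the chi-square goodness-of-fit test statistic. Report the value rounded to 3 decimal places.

test statistic = 53.292

n = 64; E_i = n·p_i = [32.00, 8.00, 24.00]
χ² = (26−32.00)²/32.00 + (27−8.00)²/8.00 + (11−24.00)²/24.00 = 53.2917
df = 2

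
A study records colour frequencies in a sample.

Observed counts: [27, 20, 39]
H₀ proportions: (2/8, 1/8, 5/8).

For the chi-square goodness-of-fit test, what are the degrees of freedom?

degrees of freedom = 2

df = k − 1 = 3 − 1 = 2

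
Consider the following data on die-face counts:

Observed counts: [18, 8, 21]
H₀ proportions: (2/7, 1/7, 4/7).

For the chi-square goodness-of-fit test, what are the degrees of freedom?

df = k − 1 = 3 − 1 = 2

degrees of freedom = 2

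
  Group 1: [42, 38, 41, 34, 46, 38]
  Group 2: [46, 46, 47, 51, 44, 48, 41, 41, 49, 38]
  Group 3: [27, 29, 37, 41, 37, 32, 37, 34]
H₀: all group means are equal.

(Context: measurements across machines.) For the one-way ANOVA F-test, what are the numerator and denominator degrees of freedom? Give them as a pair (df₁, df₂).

k = 3 groups, N = 24 total
df = (k−1, N−k) = (3−1, 24−3) = (2, 21)

degrees of freedom = [2, 21]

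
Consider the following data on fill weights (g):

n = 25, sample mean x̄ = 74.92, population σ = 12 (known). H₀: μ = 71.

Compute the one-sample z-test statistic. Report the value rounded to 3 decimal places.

test statistic = 1.633

SE = σ/√n = 12/√25 = 2.4000
z = (x̄−μ₀)/SE = (74.92−71)/2.4000 = 1.6333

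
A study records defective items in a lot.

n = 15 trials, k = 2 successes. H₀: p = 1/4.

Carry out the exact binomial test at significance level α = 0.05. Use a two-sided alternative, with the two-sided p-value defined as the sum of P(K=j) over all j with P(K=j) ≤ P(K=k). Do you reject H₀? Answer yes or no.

reject H₀: no

Exact binomial: n=15, k=2, p₀=1/4=0.2500
P(X=j) = C(n,j)·p₀^j·(1−p₀)^(n−j); p = Σ P(X=j) over j with P(X=j) ≤ P(X=2)
p-value (two-sided) = 0.38446
At α=0.05: p ≥ α → fail to reject H₀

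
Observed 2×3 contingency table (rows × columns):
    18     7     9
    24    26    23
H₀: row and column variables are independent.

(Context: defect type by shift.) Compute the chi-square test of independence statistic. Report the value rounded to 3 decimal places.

test statistic = 4.274

Row totals [34, 73], col totals [42, 33, 32], n=107
χ² = (18−13.35)²/13.35 + (7−10.49)²/10.49 + (9−10.17)²/10.17 + (24−28.65)²/28.65 + (26−22.51)²/22.51 + (23−21.83)²/21.83 = 4.2744
df = 2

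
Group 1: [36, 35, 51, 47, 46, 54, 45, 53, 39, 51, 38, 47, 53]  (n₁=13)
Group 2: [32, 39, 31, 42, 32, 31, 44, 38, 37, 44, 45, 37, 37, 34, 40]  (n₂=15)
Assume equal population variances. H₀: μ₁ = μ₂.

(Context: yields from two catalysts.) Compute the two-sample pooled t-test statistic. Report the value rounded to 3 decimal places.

x̄₁=45.769, s₁=6.760, n₁=13
x̄₂=37.533, s₂=4.838, n₂=15
s_p² = [12·6.760² + 14·4.838²]/26 = 33.6939
SE = √(s_p²·(1/13+1/15)) = 2.1996
t = (45.769−37.533)/2.1996 = 3.7443
df = 26

test statistic = 3.744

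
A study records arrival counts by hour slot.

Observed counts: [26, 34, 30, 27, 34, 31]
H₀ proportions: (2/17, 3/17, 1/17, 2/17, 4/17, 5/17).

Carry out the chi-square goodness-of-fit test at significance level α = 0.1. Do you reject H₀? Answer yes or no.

reject H₀: yes

n = 182; E_i = n·p_i = [21.41, 32.12, 10.71, 21.41, 42.82, 53.53]
χ² = (26−21.41)²/21.41 + (34−32.12)²/32.12 + (30−10.71)²/10.71 + (27−21.41)²/21.41 + (34−42.82)²/42.82 + (31−53.53)²/53.53 = 48.6240
df = 5
p-value (upper-tail) = 0.00000
At α=0.1: p < α → reject H₀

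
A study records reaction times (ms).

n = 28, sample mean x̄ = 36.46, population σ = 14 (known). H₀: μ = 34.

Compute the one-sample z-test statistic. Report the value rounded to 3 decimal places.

test statistic = 0.930

SE = σ/√n = 14/√28 = 2.6458
z = (x̄−μ₀)/SE = (36.46−34)/2.6458 = 0.9298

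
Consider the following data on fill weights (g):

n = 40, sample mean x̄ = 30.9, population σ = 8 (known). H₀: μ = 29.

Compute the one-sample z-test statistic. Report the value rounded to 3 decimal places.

SE = σ/√n = 8/√40 = 1.2649
z = (x̄−μ₀)/SE = (30.9−29)/1.2649 = 1.5021

test statistic = 1.502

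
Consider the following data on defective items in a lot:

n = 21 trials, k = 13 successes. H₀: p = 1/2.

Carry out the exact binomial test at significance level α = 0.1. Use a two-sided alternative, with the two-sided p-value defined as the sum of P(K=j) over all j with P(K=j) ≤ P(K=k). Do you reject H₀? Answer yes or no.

Exact binomial: n=21, k=13, p₀=1/2=0.5000
P(X=j) = C(n,j)·p₀^j·(1−p₀)^(n−j); p = Σ P(X=j) over j with P(X=j) ≤ P(X=13)
p-value (two-sided) = 0.38331
At α=0.1: p ≥ α → fail to reject H₀

reject H₀: no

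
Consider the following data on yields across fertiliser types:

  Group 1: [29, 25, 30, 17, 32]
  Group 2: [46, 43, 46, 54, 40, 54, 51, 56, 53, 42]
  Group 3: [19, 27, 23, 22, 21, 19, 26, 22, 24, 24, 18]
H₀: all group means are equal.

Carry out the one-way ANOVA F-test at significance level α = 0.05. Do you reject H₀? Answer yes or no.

Group means [26.60, 48.50, 22.27], grand mean 33.192
SSB = Σnᵢ(x̄ᵢ−x̄)² = 3872.157; SSW = ΣΣ(x−x̄ᵢ)² = 525.882
MSB = 3872.157/2 = 1936.0783; MSW = 525.882/23 = 22.8644
F = MSB/MSW = 84.6764
df = (2, 23)
p-value (upper-tail) = 0.00000
At α=0.05: p < α → reject H₀

reject H₀: yes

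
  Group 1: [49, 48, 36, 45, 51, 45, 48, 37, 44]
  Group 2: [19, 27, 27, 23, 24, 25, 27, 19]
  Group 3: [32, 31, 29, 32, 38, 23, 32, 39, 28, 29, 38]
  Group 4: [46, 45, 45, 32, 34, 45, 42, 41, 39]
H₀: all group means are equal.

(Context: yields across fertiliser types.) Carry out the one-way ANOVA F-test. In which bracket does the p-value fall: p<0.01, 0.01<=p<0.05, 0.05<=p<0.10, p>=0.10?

p-value bracket: p<0.01

Group means [44.78, 23.88, 31.91, 41.00], grand mean 35.514
SSB = Σnᵢ(x̄ᵢ−x̄)² = 2269.904; SSW = ΣΣ(x−x̄ᵢ)² = 739.340
MSB = 2269.904/3 = 756.6345; MSW = 739.340/33 = 22.4042
F = MSB/MSW = 33.7719
df = (3, 33)
p-value (upper-tail) = 0.00000
→ bracket: p<0.01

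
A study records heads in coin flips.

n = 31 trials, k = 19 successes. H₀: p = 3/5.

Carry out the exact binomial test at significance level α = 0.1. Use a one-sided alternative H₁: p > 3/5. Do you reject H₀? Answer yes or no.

reject H₀: no

Exact binomial: n=31, k=19, p₀=3/5=0.6000
P(X≥19) from Σ C(n,i)·p₀^i·(1−p₀)^(n−i)
p-value (one-sided, H₁ greater) = 0.51952
At α=0.1: p ≥ α → fail to reject H₀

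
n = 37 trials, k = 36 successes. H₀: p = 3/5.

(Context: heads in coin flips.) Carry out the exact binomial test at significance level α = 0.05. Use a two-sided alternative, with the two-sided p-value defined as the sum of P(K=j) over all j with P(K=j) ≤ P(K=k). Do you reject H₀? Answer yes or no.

Exact binomial: n=37, k=36, p₀=3/5=0.6000
P(X=j) = C(n,j)·p₀^j·(1−p₀)^(n−j); p = Σ P(X=j) over j with P(X=j) ≤ P(X=36)
p-value (two-sided) = 0.00000
At α=0.05: p < α → reject H₀

reject H₀: yes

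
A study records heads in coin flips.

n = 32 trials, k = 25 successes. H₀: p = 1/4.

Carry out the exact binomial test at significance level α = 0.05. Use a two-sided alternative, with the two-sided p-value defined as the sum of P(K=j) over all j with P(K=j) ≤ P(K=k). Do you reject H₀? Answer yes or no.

Exact binomial: n=32, k=25, p₀=1/4=0.2500
P(X=j) = C(n,j)·p₀^j·(1−p₀)^(n−j); p = Σ P(X=j) over j with P(X=j) ≤ P(X=25)
p-value (two-sided) = 0.00000
At α=0.05: p < α → reject H₀

reject H₀: yes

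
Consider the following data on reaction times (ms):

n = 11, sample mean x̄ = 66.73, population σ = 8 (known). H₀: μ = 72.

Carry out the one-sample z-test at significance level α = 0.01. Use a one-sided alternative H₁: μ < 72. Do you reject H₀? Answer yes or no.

reject H₀: no

SE = σ/√n = 8/√11 = 2.4121
z = (x̄−μ₀)/SE = (66.73−72)/2.4121 = -2.1848
p-value (one-sided, H₁ less) = 0.01445
At α=0.01: p ≥ α → fail to reject H₀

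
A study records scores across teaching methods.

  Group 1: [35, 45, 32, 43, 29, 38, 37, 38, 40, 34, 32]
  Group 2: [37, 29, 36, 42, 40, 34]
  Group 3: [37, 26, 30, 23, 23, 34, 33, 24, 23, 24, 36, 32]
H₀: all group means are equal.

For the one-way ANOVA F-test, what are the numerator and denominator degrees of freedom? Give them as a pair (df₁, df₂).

degrees of freedom = [2, 26]

k = 3 groups, N = 29 total
df = (k−1, N−k) = (3−1, 29−3) = (2, 26)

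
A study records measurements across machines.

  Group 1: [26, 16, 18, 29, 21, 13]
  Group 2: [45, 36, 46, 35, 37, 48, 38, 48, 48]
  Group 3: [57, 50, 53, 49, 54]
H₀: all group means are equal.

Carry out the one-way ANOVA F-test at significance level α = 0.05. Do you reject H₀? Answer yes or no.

Group means [20.50, 42.33, 52.60], grand mean 38.350
SSB = Σnᵢ(x̄ᵢ−x̄)² = 3069.850; SSW = ΣΣ(x−x̄ᵢ)² = 484.700
MSB = 3069.850/2 = 1534.9250; MSW = 484.700/17 = 28.5118
F = MSB/MSW = 53.8348
df = (2, 17)
p-value (upper-tail) = 0.00000
At α=0.05: p < α → reject H₀

reject H₀: yes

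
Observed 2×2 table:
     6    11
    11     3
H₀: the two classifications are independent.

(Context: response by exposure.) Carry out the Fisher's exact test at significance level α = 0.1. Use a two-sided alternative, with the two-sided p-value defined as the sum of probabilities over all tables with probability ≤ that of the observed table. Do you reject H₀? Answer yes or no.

Margins: r₁=17, r₂=14, c₁=17, c₂=14, n=31
p_obs = C(17,6)·C(14,11)/C(31,17); sum pmf over tables with pmf ≤ p_obs
p-value (two-sided) = 0.02920
At α=0.1: p < α → reject H₀

reject H₀: yes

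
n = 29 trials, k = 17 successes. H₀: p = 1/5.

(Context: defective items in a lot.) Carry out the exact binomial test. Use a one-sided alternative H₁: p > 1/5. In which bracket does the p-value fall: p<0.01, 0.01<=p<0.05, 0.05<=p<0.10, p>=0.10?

Exact binomial: n=29, k=17, p₀=1/5=0.2000
P(X≥17) from Σ C(n,i)·p₀^i·(1−p₀)^(n−i)
p-value (one-sided, H₁ greater) = 0.00001
→ bracket: p<0.01

p-value bracket: p<0.01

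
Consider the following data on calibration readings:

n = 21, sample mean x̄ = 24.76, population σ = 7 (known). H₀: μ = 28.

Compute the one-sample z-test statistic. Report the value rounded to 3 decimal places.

SE = σ/√n = 7/√21 = 1.5275
z = (x̄−μ₀)/SE = (24.76−28)/1.5275 = -2.1211

test statistic = -2.121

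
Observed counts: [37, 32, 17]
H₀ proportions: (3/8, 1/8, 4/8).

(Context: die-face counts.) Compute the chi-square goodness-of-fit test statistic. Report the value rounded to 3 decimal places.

test statistic = 58.426

n = 86; E_i = n·p_i = [32.25, 10.75, 43.00]
χ² = (37−32.25)²/32.25 + (32−10.75)²/10.75 + (17−43.00)²/43.00 = 58.4264
df = 2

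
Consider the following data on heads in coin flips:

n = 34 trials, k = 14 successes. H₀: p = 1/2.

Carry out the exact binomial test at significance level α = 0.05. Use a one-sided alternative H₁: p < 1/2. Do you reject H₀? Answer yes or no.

Exact binomial: n=34, k=14, p₀=1/2=0.5000
P(X≤14) from Σ C(n,i)·p₀^i·(1−p₀)^(n−i)
p-value (one-sided, H₁ less) = 0.19576
At α=0.05: p ≥ α → fail to reject H₀

reject H₀: no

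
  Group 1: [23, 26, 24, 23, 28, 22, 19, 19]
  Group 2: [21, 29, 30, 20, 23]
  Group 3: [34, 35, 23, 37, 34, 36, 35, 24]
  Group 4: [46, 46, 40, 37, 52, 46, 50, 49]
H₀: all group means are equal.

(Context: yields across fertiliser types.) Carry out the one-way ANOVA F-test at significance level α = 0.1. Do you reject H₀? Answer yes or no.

reject H₀: yes

Group means [23.00, 24.60, 32.25, 45.75], grand mean 32.103
SSB = Σnᵢ(x̄ᵢ−x̄)² = 2434.490; SSW = ΣΣ(x−x̄ᵢ)² = 542.200
MSB = 2434.490/3 = 811.4966; MSW = 542.200/25 = 21.6880
F = MSB/MSW = 37.4168
df = (3, 25)
p-value (upper-tail) = 0.00000
At α=0.1: p < α → reject H₀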